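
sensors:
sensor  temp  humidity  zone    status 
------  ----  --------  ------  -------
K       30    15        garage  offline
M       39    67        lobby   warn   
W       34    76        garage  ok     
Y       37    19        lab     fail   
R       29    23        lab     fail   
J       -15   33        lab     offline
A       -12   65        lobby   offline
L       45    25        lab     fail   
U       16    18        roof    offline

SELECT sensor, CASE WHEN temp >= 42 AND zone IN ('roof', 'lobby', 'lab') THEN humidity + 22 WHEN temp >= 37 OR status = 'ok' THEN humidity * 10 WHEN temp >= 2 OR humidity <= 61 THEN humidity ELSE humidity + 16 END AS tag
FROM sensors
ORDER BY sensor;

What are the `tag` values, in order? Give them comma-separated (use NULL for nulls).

sensor=A: ELSE → 81
sensor=J: temp >= 2 OR humidity <= 61 → 33
sensor=K: temp >= 2 OR humidity <= 61 → 15
sensor=L: temp >= 42 AND zone IN ('roof', 'lobby', 'lab') → 47
sensor=M: temp >= 37 OR status = 'ok' → 670
sensor=R: temp >= 2 OR humidity <= 61 → 23
sensor=U: temp >= 2 OR humidity <= 61 → 18
sensor=W: temp >= 37 OR status = 'ok' → 760
sensor=Y: temp >= 37 OR status = 'ok' → 190

81, 33, 15, 47, 670, 23, 18, 760, 190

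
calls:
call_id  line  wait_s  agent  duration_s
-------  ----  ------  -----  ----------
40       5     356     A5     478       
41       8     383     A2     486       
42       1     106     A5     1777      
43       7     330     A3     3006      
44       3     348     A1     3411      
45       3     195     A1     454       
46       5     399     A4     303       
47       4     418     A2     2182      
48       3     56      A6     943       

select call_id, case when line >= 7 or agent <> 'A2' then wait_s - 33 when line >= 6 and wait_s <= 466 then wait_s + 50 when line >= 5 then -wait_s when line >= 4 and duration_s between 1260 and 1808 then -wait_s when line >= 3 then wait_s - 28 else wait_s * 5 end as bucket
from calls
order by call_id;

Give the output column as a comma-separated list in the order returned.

323, 350, 73, 297, 315, 162, 366, 390, 23

call_id=40: line >= 7 or agent <> 'A2' → 323
call_id=41: line >= 7 or agent <> 'A2' → 350
call_id=42: line >= 7 or agent <> 'A2' → 73
call_id=43: line >= 7 or agent <> 'A2' → 297
call_id=44: line >= 7 or agent <> 'A2' → 315
call_id=45: line >= 7 or agent <> 'A2' → 162
call_id=46: line >= 7 or agent <> 'A2' → 366
call_id=47: line >= 3 → 390
call_id=48: line >= 7 or agent <> 'A2' → 23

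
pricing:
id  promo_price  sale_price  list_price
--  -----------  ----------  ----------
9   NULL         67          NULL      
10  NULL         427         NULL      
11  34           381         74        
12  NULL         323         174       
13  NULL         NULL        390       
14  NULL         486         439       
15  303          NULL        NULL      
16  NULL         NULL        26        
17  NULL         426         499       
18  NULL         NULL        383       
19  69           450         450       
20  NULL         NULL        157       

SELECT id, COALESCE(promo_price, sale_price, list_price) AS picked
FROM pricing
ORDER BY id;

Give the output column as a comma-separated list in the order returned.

id=9: promo_price=NULL, sale_price=67 → 67
id=10: promo_price=NULL, sale_price=427 → 427
id=11: promo_price=34 → 34
id=12: promo_price=NULL, sale_price=323 → 323
id=13: promo_price=NULL, sale_price=NULL, list_price=390 → 390
id=14: promo_price=NULL, sale_price=486 → 486
id=15: promo_price=303 → 303
id=16: promo_price=NULL, sale_price=NULL, list_price=26 → 26
id=17: promo_price=NULL, sale_price=426 → 426
id=18: promo_price=NULL, sale_price=NULL, list_price=383 → 383
id=19: promo_price=69 → 69
id=20: promo_price=NULL, sale_price=NULL, list_price=157 → 157

67, 427, 34, 323, 390, 486, 303, 26, 426, 383, 69, 157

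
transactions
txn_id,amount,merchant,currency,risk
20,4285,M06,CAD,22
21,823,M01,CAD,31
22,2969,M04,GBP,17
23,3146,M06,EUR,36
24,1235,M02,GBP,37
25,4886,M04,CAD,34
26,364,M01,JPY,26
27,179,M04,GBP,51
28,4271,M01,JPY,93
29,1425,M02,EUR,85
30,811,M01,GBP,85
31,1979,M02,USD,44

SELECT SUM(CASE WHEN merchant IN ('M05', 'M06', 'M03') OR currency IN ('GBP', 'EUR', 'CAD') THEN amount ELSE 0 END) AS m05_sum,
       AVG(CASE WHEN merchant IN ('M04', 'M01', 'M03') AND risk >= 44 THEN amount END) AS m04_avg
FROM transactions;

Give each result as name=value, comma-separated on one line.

[m05_sum: merchant IN ('M05', 'M06', 'M03') OR currency IN ('GBP', 'EUR', 'CAD')]
txn_id=20: ✓ → 4285
txn_id=21: ✓ → 823
txn_id=22: ✓ → 2969
txn_id=23: ✓ → 3146
txn_id=24: ✓ → 1235
txn_id=25: ✓ → 4886
txn_id=26: ✗
txn_id=27: ✓ → 179
txn_id=28: ✗
txn_id=29: ✓ → 1425
txn_id=30: ✓ → 811
txn_id=31: ✗
m05_sum = 4285 + 823 + 2969 + 3146 + 1235 + 4886 + 179 + 1425 + 811 = 19759
—
[m04_avg: merchant IN ('M04', 'M01', 'M03') AND risk >= 44]
txn_id=20: ✗
txn_id=21: ✗
txn_id=22: ✗
txn_id=23: ✗
txn_id=24: ✗
txn_id=25: ✗
txn_id=26: ✗
txn_id=27: ✓ → 179
txn_id=28: ✓ → 4271
txn_id=29: ✗
txn_id=30: ✓ → 811
txn_id=31: ✗
m04_avg = (179 + 4271 + 811) / 3 = 1753.6666666667

m05_sum=19759, m04_avg=1753.6666666667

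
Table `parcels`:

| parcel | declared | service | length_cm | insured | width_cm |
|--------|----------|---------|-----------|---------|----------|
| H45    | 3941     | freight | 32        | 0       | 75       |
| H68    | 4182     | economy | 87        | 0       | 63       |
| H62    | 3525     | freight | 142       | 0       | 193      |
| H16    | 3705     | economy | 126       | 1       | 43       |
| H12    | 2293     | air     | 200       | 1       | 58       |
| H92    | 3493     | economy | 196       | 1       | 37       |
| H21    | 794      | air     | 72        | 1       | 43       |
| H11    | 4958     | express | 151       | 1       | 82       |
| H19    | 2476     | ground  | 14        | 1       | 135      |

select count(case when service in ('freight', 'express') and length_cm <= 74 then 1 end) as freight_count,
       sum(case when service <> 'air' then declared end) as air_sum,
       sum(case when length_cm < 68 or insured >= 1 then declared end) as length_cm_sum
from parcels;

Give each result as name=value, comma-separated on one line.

freight_count=1, air_sum=26280, length_cm_sum=21660

[freight_count: service in ('freight', 'express') and length_cm <= 74]
parcel=H45: ✓ → 1
parcel=H68: ✗
parcel=H62: ✗
parcel=H16: ✗
parcel=H12: ✗
parcel=H92: ✗
parcel=H21: ✗
parcel=H11: ✗
parcel=H19: ✗
freight_count = COUNT(1) = 1
—
[air_sum: service <> 'air']
parcel=H45: ✓ → 3941
parcel=H68: ✓ → 4182
parcel=H62: ✓ → 3525
parcel=H16: ✓ → 3705
parcel=H12: ✗
parcel=H92: ✓ → 3493
parcel=H21: ✗
parcel=H11: ✓ → 4958
parcel=H19: ✓ → 2476
air_sum = 3941 + 4182 + 3525 + 3705 + 3493 + 4958 + 2476 = 26280
—
[length_cm_sum: length_cm < 68 or insured >= 1]
parcel=H45: ✓ → 3941
parcel=H68: ✗
parcel=H62: ✗
parcel=H16: ✓ → 3705
parcel=H12: ✓ → 2293
parcel=H92: ✓ → 3493
parcel=H21: ✓ → 794
parcel=H11: ✓ → 4958
parcel=H19: ✓ → 2476
length_cm_sum = 3941 + 3705 + 2293 + 3493 + 794 + 4958 + 2476 = 21660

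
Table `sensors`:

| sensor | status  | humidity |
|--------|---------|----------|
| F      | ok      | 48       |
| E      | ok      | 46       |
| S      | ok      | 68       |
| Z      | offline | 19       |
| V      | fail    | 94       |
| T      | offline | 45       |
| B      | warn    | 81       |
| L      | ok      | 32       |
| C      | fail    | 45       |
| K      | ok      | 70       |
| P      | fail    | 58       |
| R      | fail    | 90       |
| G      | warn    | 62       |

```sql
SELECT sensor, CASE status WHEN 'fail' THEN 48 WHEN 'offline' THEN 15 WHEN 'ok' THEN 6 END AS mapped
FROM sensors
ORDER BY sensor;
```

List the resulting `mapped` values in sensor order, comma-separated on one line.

NULL, 48, 6, 6, NULL, 6, 6, 48, 48, 6, 15, 48, 15

sensor=B: (no match → NULL) → NULL
sensor=C: status='fail' → 48
sensor=E: status='ok' → 6
sensor=F: status='ok' → 6
sensor=G: (no match → NULL) → NULL
sensor=K: status='ok' → 6
sensor=L: status='ok' → 6
sensor=P: status='fail' → 48
sensor=R: status='fail' → 48
sensor=S: status='ok' → 6
sensor=T: status='offline' → 15
sensor=V: status='fail' → 48
sensor=Z: status='offline' → 15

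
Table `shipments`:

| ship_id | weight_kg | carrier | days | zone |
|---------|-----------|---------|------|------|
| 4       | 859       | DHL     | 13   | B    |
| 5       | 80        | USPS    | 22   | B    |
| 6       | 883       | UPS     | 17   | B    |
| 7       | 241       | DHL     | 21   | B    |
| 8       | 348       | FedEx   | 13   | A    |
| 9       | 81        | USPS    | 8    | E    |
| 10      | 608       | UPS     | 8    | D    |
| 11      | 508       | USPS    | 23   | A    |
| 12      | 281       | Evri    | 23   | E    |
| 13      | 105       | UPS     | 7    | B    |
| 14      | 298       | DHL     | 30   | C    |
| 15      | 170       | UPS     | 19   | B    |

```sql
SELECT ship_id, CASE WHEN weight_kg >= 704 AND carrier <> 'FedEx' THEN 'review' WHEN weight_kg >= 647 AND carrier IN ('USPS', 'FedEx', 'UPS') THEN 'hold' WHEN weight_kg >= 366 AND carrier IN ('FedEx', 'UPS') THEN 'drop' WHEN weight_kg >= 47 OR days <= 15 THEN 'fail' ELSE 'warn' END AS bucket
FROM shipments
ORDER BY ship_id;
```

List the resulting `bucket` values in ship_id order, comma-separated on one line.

ship_id=4: weight_kg >= 704 AND carrier <> 'FedEx' → review
ship_id=5: weight_kg >= 47 OR days <= 15 → fail
ship_id=6: weight_kg >= 704 AND carrier <> 'FedEx' → review
ship_id=7: weight_kg >= 47 OR days <= 15 → fail
ship_id=8: weight_kg >= 47 OR days <= 15 → fail
ship_id=9: weight_kg >= 47 OR days <= 15 → fail
ship_id=10: weight_kg >= 366 AND carrier IN ('FedEx', 'UPS') → drop
ship_id=11: weight_kg >= 47 OR days <= 15 → fail
ship_id=12: weight_kg >= 47 OR days <= 15 → fail
ship_id=13: weight_kg >= 47 OR days <= 15 → fail
ship_id=14: weight_kg >= 47 OR days <= 15 → fail
ship_id=15: weight_kg >= 47 OR days <= 15 → fail

review, fail, review, fail, fail, fail, drop, fail, fail, fail, fail, fail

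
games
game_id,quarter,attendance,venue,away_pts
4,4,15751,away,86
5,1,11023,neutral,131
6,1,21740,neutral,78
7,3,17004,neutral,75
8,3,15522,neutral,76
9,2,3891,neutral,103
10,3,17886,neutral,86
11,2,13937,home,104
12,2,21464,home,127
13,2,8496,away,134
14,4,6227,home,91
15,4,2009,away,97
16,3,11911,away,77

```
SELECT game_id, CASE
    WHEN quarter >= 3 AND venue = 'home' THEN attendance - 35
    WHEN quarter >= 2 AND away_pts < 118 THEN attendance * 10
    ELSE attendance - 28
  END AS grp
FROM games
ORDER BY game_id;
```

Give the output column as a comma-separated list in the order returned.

157510, 10995, 21712, 170040, 155220, 38910, 178860, 139370, 21436, 8468, 6192, 20090, 119110

game_id=4: quarter >= 2 AND away_pts < 118 → 157510
game_id=5: ELSE → 10995
game_id=6: ELSE → 21712
game_id=7: quarter >= 2 AND away_pts < 118 → 170040
game_id=8: quarter >= 2 AND away_pts < 118 → 155220
game_id=9: quarter >= 2 AND away_pts < 118 → 38910
game_id=10: quarter >= 2 AND away_pts < 118 → 178860
game_id=11: quarter >= 2 AND away_pts < 118 → 139370
game_id=12: ELSE → 21436
game_id=13: ELSE → 8468
game_id=14: quarter >= 3 AND venue = 'home' → 6192
game_id=15: quarter >= 2 AND away_pts < 118 → 20090
game_id=16: quarter >= 2 AND away_pts < 118 → 119110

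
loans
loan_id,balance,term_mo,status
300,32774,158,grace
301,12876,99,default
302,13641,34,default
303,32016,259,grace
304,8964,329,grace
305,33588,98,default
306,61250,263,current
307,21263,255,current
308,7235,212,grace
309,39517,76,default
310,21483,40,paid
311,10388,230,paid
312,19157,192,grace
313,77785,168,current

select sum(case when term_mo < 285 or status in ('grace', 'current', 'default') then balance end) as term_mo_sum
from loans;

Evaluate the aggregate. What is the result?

loan_id=300: ✓ → 32774
loan_id=301: ✓ → 12876
loan_id=302: ✓ → 13641
loan_id=303: ✓ → 32016
loan_id=304: ✓ → 8964
loan_id=305: ✓ → 33588
loan_id=306: ✓ → 61250
loan_id=307: ✓ → 21263
loan_id=308: ✓ → 7235
loan_id=309: ✓ → 39517
loan_id=310: ✓ → 21483
loan_id=311: ✓ → 10388
loan_id=312: ✓ → 19157
loan_id=313: ✓ → 77785
term_mo_sum = 32774 + 12876 + 13641 + 32016 + 8964 + 33588 + 61250 + 21263 + 7235 + 39517 + 21483 + 10388 + 19157 + 77785 = 391937

391937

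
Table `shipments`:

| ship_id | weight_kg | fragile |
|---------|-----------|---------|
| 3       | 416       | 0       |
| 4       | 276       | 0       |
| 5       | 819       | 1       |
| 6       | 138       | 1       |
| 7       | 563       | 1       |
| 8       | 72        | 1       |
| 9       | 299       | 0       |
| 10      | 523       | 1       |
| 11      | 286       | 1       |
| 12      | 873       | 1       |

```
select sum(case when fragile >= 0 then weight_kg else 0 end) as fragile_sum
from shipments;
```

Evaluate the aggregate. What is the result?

ship_id=3: ✓ → 416
ship_id=4: ✓ → 276
ship_id=5: ✓ → 819
ship_id=6: ✓ → 138
ship_id=7: ✓ → 563
ship_id=8: ✓ → 72
ship_id=9: ✓ → 299
ship_id=10: ✓ → 523
ship_id=11: ✓ → 286
ship_id=12: ✓ → 873
fragile_sum = 416 + 276 + 819 + 138 + 563 + 72 + 299 + 523 + 286 + 873 = 4265

4265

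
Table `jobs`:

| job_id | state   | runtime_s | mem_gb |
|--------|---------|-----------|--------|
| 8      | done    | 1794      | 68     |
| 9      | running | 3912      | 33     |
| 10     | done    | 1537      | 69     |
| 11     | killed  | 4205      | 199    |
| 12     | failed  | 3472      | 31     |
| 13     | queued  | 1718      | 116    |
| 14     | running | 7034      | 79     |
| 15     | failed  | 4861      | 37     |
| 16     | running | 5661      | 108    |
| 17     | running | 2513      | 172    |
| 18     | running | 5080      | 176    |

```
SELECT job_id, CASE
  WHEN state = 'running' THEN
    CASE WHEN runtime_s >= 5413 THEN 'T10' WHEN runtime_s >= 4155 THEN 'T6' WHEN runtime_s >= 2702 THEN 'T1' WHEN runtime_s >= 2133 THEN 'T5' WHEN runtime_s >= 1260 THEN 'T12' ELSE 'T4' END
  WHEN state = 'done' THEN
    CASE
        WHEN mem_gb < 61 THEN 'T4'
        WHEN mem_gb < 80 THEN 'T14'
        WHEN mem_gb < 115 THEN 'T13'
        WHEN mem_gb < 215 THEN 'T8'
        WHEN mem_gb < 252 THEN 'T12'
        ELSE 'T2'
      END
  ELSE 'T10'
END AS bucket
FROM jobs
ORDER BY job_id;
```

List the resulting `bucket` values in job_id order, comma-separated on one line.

T14, T1, T14, T10, T10, T10, T10, T10, T10, T5, T6

job_id=8: state='done' → inner[mem_gb < 80] → T14
job_id=9: state='running' → inner[runtime_s >= 2702] → T1
job_id=10: state='done' → inner[mem_gb < 80] → T14
job_id=11: state='killed' → outer ELSE → T10
job_id=12: state='failed' → outer ELSE → T10
job_id=13: state='queued' → outer ELSE → T10
job_id=14: state='running' → inner[runtime_s >= 5413] → T10
job_id=15: state='failed' → outer ELSE → T10
job_id=16: state='running' → inner[runtime_s >= 5413] → T10
job_id=17: state='running' → inner[runtime_s >= 2133] → T5
job_id=18: state='running' → inner[runtime_s >= 4155] → T6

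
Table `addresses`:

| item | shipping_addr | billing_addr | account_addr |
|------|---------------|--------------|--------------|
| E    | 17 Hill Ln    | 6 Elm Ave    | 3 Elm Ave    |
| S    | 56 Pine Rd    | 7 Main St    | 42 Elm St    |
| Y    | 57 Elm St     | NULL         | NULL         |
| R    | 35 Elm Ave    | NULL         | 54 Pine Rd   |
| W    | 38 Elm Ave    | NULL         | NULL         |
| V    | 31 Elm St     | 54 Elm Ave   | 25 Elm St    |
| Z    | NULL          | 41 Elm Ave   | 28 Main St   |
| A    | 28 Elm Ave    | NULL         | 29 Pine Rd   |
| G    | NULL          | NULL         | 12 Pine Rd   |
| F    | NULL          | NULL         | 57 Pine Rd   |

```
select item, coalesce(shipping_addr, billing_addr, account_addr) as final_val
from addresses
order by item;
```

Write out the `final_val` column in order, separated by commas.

item=A: shipping_addr=28 Elm Ave → 28 Elm Ave
item=E: shipping_addr=17 Hill Ln → 17 Hill Ln
item=F: shipping_addr=NULL, billing_addr=NULL, account_addr=57 Pine Rd → 57 Pine Rd
item=G: shipping_addr=NULL, billing_addr=NULL, account_addr=12 Pine Rd → 12 Pine Rd
item=R: shipping_addr=35 Elm Ave → 35 Elm Ave
item=S: shipping_addr=56 Pine Rd → 56 Pine Rd
item=V: shipping_addr=31 Elm St → 31 Elm St
item=W: shipping_addr=38 Elm Ave → 38 Elm Ave
item=Y: shipping_addr=57 Elm St → 57 Elm St
item=Z: shipping_addr=NULL, billing_addr=41 Elm Ave → 41 Elm Ave

28 Elm Ave, 17 Hill Ln, 57 Pine Rd, 12 Pine Rd, 35 Elm Ave, 56 Pine Rd, 31 Elm St, 38 Elm Ave, 57 Elm St, 41 Elm Ave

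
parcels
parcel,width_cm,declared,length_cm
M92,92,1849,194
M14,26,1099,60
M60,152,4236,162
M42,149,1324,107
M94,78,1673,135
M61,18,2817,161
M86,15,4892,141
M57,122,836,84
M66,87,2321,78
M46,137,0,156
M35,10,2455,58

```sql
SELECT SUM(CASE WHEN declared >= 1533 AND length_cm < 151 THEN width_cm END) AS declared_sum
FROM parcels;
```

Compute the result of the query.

parcel=M92: ✗
parcel=M14: ✗
parcel=M60: ✗
parcel=M42: ✗
parcel=M94: ✓ → 78
parcel=M61: ✗
parcel=M86: ✓ → 15
parcel=M57: ✗
parcel=M66: ✓ → 87
parcel=M46: ✗
parcel=M35: ✓ → 10
declared_sum = 78 + 15 + 87 + 10 = 190

190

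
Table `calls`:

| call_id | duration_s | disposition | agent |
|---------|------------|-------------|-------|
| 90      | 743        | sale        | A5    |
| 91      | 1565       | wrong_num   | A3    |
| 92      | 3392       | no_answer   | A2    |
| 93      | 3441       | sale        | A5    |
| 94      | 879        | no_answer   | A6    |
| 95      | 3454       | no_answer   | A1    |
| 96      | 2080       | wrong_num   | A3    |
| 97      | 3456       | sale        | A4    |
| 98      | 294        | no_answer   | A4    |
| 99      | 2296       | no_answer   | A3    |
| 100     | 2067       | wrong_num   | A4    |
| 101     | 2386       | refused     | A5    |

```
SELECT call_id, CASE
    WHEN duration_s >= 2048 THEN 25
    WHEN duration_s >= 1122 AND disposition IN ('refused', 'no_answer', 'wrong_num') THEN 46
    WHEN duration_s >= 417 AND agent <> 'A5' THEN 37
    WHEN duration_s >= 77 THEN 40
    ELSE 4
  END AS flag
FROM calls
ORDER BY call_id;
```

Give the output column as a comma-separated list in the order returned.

call_id=90: duration_s >= 77 → 40
call_id=91: duration_s >= 1122 AND disposition IN ('refused', 'no_answer', 'wrong_num') → 46
call_id=92: duration_s >= 2048 → 25
call_id=93: duration_s >= 2048 → 25
call_id=94: duration_s >= 417 AND agent <> 'A5' → 37
call_id=95: duration_s >= 2048 → 25
call_id=96: duration_s >= 2048 → 25
call_id=97: duration_s >= 2048 → 25
call_id=98: duration_s >= 77 → 40
call_id=99: duration_s >= 2048 → 25
call_id=100: duration_s >= 2048 → 25
call_id=101: duration_s >= 2048 → 25

40, 46, 25, 25, 37, 25, 25, 25, 40, 25, 25, 25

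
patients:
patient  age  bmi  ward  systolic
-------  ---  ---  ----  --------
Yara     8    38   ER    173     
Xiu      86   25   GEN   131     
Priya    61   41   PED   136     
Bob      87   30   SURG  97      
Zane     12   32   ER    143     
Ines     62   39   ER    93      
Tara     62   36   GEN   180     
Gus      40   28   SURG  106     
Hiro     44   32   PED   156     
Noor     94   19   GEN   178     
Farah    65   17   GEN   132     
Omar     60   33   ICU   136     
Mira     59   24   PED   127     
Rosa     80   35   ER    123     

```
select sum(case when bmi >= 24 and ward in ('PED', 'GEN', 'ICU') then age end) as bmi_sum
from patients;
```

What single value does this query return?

372

patient=Yara: ✗
patient=Xiu: ✓ → 86
patient=Priya: ✓ → 61
patient=Bob: ✗
patient=Zane: ✗
patient=Ines: ✗
patient=Tara: ✓ → 62
patient=Gus: ✗
patient=Hiro: ✓ → 44
patient=Noor: ✗
patient=Farah: ✗
patient=Omar: ✓ → 60
patient=Mira: ✓ → 59
patient=Rosa: ✗
bmi_sum = 86 + 61 + 62 + 44 + 60 + 59 = 372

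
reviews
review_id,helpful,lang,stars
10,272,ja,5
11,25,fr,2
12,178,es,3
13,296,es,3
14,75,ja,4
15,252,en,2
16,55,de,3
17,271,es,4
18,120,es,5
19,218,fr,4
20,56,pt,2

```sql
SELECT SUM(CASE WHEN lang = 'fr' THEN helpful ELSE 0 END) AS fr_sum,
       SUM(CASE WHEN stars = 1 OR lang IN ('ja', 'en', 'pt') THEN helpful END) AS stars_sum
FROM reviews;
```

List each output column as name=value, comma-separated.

[fr_sum: lang = 'fr']
review_id=10: ✗
review_id=11: ✓ → 25
review_id=12: ✗
review_id=13: ✗
review_id=14: ✗
review_id=15: ✗
review_id=16: ✗
review_id=17: ✗
review_id=18: ✗
review_id=19: ✓ → 218
review_id=20: ✗
fr_sum = 25 + 218 = 243
—
[stars_sum: stars = 1 OR lang IN ('ja', 'en', 'pt')]
review_id=10: ✓ → 272
review_id=11: ✗
review_id=12: ✗
review_id=13: ✗
review_id=14: ✓ → 75
review_id=15: ✓ → 252
review_id=16: ✗
review_id=17: ✗
review_id=18: ✗
review_id=19: ✗
review_id=20: ✓ → 56
stars_sum = 272 + 75 + 252 + 56 = 655

fr_sum=243, stars_sum=655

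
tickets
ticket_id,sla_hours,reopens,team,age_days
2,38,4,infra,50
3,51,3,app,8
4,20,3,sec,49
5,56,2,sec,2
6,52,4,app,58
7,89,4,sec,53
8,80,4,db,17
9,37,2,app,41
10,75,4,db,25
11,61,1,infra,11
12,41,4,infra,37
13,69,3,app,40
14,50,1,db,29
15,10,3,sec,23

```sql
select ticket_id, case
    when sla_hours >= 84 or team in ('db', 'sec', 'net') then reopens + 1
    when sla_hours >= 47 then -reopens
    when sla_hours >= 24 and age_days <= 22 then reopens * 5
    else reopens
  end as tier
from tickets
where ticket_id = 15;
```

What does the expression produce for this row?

ticket_id = 15: sla_hours=10, reopens=3, team=sec, age_days=23.
sla_hours >= 84 or team in ('db', 'sec', 'net') → true → 4

4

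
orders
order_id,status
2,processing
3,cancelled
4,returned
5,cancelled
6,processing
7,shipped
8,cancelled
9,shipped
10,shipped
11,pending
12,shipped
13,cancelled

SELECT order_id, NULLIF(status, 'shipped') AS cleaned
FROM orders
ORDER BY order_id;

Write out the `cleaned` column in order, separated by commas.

processing, cancelled, returned, cancelled, processing, NULL, cancelled, NULL, NULL, pending, NULL, cancelled

order_id=2: status=processing vs shipped: differ → processing
order_id=3: status=cancelled vs shipped: differ → cancelled
order_id=4: status=returned vs shipped: differ → returned
order_id=5: status=cancelled vs shipped: differ → cancelled
order_id=6: status=processing vs shipped: differ → processing
order_id=7: status=shipped vs shipped: equal → NULL
order_id=8: status=cancelled vs shipped: differ → cancelled
order_id=9: status=shipped vs shipped: equal → NULL
order_id=10: status=shipped vs shipped: equal → NULL
order_id=11: status=pending vs shipped: differ → pending
order_id=12: status=shipped vs shipped: equal → NULL
order_id=13: status=cancelled vs shipped: differ → cancelled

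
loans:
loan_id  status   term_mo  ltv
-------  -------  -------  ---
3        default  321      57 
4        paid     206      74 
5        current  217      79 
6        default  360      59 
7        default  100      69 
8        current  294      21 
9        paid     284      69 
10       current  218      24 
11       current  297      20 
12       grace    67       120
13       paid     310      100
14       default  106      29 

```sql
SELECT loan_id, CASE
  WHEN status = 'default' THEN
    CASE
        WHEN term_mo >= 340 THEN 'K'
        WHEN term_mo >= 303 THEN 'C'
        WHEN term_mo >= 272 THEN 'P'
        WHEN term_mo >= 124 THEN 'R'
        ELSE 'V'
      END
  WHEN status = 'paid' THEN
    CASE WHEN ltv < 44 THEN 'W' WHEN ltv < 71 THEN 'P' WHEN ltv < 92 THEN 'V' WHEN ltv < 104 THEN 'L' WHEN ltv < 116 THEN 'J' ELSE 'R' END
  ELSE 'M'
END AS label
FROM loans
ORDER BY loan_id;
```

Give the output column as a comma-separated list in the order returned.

loan_id=3: status='default' → inner[term_mo >= 303] → C
loan_id=4: status='paid' → inner[ltv < 92] → V
loan_id=5: status='current' → outer ELSE → M
loan_id=6: status='default' → inner[term_mo >= 340] → K
loan_id=7: status='default' → inner[ELSE] → V
loan_id=8: status='current' → outer ELSE → M
loan_id=9: status='paid' → inner[ltv < 71] → P
loan_id=10: status='current' → outer ELSE → M
loan_id=11: status='current' → outer ELSE → M
loan_id=12: status='grace' → outer ELSE → M
loan_id=13: status='paid' → inner[ltv < 104] → L
loan_id=14: status='default' → inner[ELSE] → V

C, V, M, K, V, M, P, M, M, M, L, V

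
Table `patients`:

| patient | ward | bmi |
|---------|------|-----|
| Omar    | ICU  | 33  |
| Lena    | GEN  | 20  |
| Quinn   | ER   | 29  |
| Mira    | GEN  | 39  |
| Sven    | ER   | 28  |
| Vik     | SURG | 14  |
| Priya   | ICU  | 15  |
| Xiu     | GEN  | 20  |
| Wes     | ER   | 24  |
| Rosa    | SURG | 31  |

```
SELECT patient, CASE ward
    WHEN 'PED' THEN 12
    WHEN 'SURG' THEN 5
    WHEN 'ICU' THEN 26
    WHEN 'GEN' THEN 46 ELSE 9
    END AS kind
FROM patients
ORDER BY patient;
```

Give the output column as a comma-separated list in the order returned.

patient=Lena: ward='GEN' → 46
patient=Mira: ward='GEN' → 46
patient=Omar: ward='ICU' → 26
patient=Priya: ward='ICU' → 26
patient=Quinn: ELSE → 9
patient=Rosa: ward='SURG' → 5
patient=Sven: ELSE → 9
patient=Vik: ward='SURG' → 5
patient=Wes: ELSE → 9
patient=Xiu: ward='GEN' → 46

46, 46, 26, 26, 9, 5, 9, 5, 9, 46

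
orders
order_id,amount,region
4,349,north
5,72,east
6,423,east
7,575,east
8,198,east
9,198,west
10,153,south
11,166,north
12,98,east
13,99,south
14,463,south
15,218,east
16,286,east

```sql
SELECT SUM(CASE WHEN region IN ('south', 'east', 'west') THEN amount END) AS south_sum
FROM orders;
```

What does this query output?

order_id=4: ✗
order_id=5: ✓ → 72
order_id=6: ✓ → 423
order_id=7: ✓ → 575
order_id=8: ✓ → 198
order_id=9: ✓ → 198
order_id=10: ✓ → 153
order_id=11: ✗
order_id=12: ✓ → 98
order_id=13: ✓ → 99
order_id=14: ✓ → 463
order_id=15: ✓ → 218
order_id=16: ✓ → 286
south_sum = 72 + 423 + 575 + 198 + 198 + 153 + 98 + 99 + 463 + 218 + 286 = 2783

2783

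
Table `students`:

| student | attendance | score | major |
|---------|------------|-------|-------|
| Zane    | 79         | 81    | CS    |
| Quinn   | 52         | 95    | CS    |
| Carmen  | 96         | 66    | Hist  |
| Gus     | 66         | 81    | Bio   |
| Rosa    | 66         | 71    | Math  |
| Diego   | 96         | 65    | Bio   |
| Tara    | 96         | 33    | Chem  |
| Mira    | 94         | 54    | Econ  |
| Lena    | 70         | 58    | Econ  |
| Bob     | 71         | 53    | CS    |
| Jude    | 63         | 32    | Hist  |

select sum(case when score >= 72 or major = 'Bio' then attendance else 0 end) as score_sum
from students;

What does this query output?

student=Zane: ✓ → 79
student=Quinn: ✓ → 52
student=Carmen: ✗
student=Gus: ✓ → 66
student=Rosa: ✗
student=Diego: ✓ → 96
student=Tara: ✗
student=Mira: ✗
student=Lena: ✗
student=Bob: ✗
student=Jude: ✗
score_sum = 79 + 52 + 66 + 96 = 293

293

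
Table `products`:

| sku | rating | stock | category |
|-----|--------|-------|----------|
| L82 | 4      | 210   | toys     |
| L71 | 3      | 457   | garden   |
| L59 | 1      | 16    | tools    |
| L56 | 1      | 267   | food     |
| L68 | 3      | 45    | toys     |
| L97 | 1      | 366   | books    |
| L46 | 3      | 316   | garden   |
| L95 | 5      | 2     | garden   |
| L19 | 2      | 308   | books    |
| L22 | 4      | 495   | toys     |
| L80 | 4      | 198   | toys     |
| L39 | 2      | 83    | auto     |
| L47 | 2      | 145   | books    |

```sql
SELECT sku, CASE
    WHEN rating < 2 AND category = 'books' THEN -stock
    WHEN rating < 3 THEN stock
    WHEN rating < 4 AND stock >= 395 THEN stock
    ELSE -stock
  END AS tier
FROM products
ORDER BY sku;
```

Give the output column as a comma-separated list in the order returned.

sku=L19: rating < 3 → 308
sku=L22: ELSE → -495
sku=L39: rating < 3 → 83
sku=L46: ELSE → -316
sku=L47: rating < 3 → 145
sku=L56: rating < 3 → 267
sku=L59: rating < 3 → 16
sku=L68: ELSE → -45
sku=L71: rating < 4 AND stock >= 395 → 457
sku=L80: ELSE → -198
sku=L82: ELSE → -210
sku=L95: ELSE → -2
sku=L97: rating < 2 AND category = 'books' → -366

308, -495, 83, -316, 145, 267, 16, -45, 457, -198, -210, -2, -366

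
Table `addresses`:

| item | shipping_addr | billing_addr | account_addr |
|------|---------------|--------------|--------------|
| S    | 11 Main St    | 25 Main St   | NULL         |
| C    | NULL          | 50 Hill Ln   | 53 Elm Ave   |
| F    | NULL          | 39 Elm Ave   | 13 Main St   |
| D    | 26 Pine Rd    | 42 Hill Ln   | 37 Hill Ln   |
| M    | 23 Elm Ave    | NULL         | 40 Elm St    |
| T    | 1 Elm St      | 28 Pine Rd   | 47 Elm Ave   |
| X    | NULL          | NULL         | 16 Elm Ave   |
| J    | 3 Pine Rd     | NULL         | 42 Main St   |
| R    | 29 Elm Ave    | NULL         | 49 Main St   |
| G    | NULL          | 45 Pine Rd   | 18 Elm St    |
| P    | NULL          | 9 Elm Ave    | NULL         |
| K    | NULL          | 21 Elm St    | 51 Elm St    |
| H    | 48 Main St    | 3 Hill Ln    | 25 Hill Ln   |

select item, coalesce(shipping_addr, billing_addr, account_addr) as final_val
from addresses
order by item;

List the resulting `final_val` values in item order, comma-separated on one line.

50 Hill Ln, 26 Pine Rd, 39 Elm Ave, 45 Pine Rd, 48 Main St, 3 Pine Rd, 21 Elm St, 23 Elm Ave, 9 Elm Ave, 29 Elm Ave, 11 Main St, 1 Elm St, 16 Elm Ave

item=C: shipping_addr=NULL, billing_addr=50 Hill Ln → 50 Hill Ln
item=D: shipping_addr=26 Pine Rd → 26 Pine Rd
item=F: shipping_addr=NULL, billing_addr=39 Elm Ave → 39 Elm Ave
item=G: shipping_addr=NULL, billing_addr=45 Pine Rd → 45 Pine Rd
item=H: shipping_addr=48 Main St → 48 Main St
item=J: shipping_addr=3 Pine Rd → 3 Pine Rd
item=K: shipping_addr=NULL, billing_addr=21 Elm St → 21 Elm St
item=M: shipping_addr=23 Elm Ave → 23 Elm Ave
item=P: shipping_addr=NULL, billing_addr=9 Elm Ave → 9 Elm Ave
item=R: shipping_addr=29 Elm Ave → 29 Elm Ave
item=S: shipping_addr=11 Main St → 11 Main St
item=T: shipping_addr=1 Elm St → 1 Elm St
item=X: shipping_addr=NULL, billing_addr=NULL, account_addr=16 Elm Ave → 16 Elm Ave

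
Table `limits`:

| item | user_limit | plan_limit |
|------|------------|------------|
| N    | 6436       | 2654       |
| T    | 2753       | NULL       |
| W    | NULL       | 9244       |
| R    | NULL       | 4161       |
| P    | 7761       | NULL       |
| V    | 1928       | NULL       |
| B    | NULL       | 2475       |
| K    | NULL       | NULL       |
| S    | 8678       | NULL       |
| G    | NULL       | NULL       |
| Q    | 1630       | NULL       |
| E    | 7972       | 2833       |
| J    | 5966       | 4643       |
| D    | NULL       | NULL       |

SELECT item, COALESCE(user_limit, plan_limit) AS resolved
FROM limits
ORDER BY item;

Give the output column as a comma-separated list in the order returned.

2475, NULL, 7972, NULL, 5966, NULL, 6436, 7761, 1630, 4161, 8678, 2753, 1928, 9244

item=B: user_limit=NULL, plan_limit=2475 → 2475
item=D: user_limit=NULL, plan_limit=NULL (all NULL) → NULL
item=E: user_limit=7972 → 7972
item=G: user_limit=NULL, plan_limit=NULL (all NULL) → NULL
item=J: user_limit=5966 → 5966
item=K: user_limit=NULL, plan_limit=NULL (all NULL) → NULL
item=N: user_limit=6436 → 6436
item=P: user_limit=7761 → 7761
item=Q: user_limit=1630 → 1630
item=R: user_limit=NULL, plan_limit=4161 → 4161
item=S: user_limit=8678 → 8678
item=T: user_limit=2753 → 2753
item=V: user_limit=1928 → 1928
item=W: user_limit=NULL, plan_limit=9244 → 9244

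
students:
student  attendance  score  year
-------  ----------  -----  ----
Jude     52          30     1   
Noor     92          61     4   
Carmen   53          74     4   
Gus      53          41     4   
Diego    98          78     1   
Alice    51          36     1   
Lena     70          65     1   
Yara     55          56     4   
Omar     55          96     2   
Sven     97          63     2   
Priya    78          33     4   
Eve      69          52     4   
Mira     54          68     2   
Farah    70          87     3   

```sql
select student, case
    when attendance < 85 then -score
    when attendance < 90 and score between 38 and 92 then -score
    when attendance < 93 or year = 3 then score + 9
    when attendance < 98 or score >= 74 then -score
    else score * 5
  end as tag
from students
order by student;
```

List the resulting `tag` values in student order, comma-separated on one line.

-36, -74, -78, -52, -87, -41, -30, -65, -68, 70, -96, -33, -63, -56

student=Alice: attendance < 85 → -36
student=Carmen: attendance < 85 → -74
student=Diego: attendance < 98 or score >= 74 → -78
student=Eve: attendance < 85 → -52
student=Farah: attendance < 85 → -87
student=Gus: attendance < 85 → -41
student=Jude: attendance < 85 → -30
student=Lena: attendance < 85 → -65
student=Mira: attendance < 85 → -68
student=Noor: attendance < 93 or year = 3 → 70
student=Omar: attendance < 85 → -96
student=Priya: attendance < 85 → -33
student=Sven: attendance < 98 or score >= 74 → -63
student=Yara: attendance < 85 → -56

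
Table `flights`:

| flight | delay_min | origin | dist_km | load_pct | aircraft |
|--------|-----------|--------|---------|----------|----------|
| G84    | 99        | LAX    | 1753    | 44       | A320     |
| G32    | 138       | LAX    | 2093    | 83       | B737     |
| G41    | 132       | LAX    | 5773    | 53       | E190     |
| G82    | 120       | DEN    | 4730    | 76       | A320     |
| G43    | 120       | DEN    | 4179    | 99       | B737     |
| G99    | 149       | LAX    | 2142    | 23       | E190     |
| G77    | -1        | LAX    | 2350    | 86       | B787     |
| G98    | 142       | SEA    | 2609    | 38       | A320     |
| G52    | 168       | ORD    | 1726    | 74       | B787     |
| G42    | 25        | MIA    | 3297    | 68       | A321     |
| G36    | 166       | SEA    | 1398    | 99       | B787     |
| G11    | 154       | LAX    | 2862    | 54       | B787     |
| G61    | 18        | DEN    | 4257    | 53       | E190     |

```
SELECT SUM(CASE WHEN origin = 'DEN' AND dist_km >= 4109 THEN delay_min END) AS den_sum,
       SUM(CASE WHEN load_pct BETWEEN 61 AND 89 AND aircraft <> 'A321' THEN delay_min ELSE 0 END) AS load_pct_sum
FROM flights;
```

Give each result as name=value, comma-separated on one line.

[den_sum: origin = 'DEN' AND dist_km >= 4109]
flight=G84: ✗
flight=G32: ✗
flight=G41: ✗
flight=G82: ✓ → 120
flight=G43: ✓ → 120
flight=G99: ✗
flight=G77: ✗
flight=G98: ✗
flight=G52: ✗
flight=G42: ✗
flight=G36: ✗
flight=G11: ✗
flight=G61: ✓ → 18
den_sum = 120 + 120 + 18 = 258
—
[load_pct_sum: load_pct BETWEEN 61 AND 89 AND aircraft <> 'A321']
flight=G84: ✗
flight=G32: ✓ → 138
flight=G41: ✗
flight=G82: ✓ → 120
flight=G43: ✗
flight=G99: ✗
flight=G77: ✓ → -1
flight=G98: ✗
flight=G52: ✓ → 168
flight=G42: ✗
flight=G36: ✗
flight=G11: ✗
flight=G61: ✗
load_pct_sum = 138 + 120 + -1 + 168 = 425

den_sum=258, load_pct_sum=425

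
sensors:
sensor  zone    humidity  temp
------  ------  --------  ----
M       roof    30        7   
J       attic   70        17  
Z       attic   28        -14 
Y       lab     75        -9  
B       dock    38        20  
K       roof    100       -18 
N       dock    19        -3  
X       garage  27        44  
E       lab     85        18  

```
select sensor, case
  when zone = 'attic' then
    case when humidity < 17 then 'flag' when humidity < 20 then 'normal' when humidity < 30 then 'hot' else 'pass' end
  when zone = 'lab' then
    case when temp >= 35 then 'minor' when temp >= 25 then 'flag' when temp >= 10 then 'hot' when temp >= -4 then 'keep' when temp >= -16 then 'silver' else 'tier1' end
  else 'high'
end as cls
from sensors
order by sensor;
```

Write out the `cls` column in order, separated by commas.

high, hot, pass, high, high, high, high, silver, hot

sensor=B: zone='dock' → outer ELSE → high
sensor=E: zone='lab' → inner[temp >= 10] → hot
sensor=J: zone='attic' → inner[ELSE] → pass
sensor=K: zone='roof' → outer ELSE → high
sensor=M: zone='roof' → outer ELSE → high
sensor=N: zone='dock' → outer ELSE → high
sensor=X: zone='garage' → outer ELSE → high
sensor=Y: zone='lab' → inner[temp >= -16] → silver
sensor=Z: zone='attic' → inner[humidity < 30] → hot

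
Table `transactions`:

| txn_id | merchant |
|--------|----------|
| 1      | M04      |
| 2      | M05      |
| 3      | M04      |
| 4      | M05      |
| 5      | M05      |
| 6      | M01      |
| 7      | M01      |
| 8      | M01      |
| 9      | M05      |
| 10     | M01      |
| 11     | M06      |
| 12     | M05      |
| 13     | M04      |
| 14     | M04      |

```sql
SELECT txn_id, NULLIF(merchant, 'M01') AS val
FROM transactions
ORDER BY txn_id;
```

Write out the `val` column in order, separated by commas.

txn_id=1: merchant=M04 vs M01: differ → M04
txn_id=2: merchant=M05 vs M01: differ → M05
txn_id=3: merchant=M04 vs M01: differ → M04
txn_id=4: merchant=M05 vs M01: differ → M05
txn_id=5: merchant=M05 vs M01: differ → M05
txn_id=6: merchant=M01 vs M01: equal → NULL
txn_id=7: merchant=M01 vs M01: equal → NULL
txn_id=8: merchant=M01 vs M01: equal → NULL
txn_id=9: merchant=M05 vs M01: differ → M05
txn_id=10: merchant=M01 vs M01: equal → NULL
txn_id=11: merchant=M06 vs M01: differ → M06
txn_id=12: merchant=M05 vs M01: differ → M05
txn_id=13: merchant=M04 vs M01: differ → M04
txn_id=14: merchant=M04 vs M01: differ → M04

M04, M05, M04, M05, M05, NULL, NULL, NULL, M05, NULL, M06, M05, M04, M04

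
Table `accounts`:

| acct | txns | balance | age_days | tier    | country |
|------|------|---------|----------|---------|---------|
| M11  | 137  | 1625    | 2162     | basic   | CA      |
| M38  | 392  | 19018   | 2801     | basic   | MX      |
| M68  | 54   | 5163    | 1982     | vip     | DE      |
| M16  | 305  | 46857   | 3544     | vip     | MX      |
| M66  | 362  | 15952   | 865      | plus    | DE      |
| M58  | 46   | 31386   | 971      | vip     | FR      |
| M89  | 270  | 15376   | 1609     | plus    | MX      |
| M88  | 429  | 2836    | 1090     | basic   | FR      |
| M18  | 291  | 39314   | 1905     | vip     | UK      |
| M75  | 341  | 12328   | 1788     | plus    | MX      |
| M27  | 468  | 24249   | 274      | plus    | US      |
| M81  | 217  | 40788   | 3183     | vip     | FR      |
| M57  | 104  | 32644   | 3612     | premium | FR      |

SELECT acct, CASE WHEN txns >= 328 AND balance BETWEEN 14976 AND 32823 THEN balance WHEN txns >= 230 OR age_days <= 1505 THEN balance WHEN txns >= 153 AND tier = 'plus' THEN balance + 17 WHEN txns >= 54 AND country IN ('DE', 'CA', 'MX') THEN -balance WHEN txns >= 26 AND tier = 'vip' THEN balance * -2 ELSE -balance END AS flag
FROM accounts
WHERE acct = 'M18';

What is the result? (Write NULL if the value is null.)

39314

acct = M18: txns=291, balance=39314, age_days=1905, tier=vip, country=UK.
txns >= 328 AND balance BETWEEN 14976 AND 32823 → false
txns >= 230 OR age_days <= 1505 → true → 39314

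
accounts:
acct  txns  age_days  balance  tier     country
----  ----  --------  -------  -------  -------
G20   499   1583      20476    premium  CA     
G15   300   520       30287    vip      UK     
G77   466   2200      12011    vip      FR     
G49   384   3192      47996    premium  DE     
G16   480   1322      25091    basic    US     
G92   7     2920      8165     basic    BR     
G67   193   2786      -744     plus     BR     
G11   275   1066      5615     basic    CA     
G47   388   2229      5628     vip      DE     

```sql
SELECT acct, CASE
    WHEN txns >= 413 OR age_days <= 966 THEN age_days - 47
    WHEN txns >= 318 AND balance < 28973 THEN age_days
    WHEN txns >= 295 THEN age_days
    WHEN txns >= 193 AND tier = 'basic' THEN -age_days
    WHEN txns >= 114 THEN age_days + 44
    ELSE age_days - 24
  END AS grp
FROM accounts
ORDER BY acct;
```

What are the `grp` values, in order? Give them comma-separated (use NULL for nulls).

acct=G11: txns >= 193 AND tier = 'basic' → -1066
acct=G15: txns >= 413 OR age_days <= 966 → 473
acct=G16: txns >= 413 OR age_days <= 966 → 1275
acct=G20: txns >= 413 OR age_days <= 966 → 1536
acct=G47: txns >= 318 AND balance < 28973 → 2229
acct=G49: txns >= 295 → 3192
acct=G67: txns >= 114 → 2830
acct=G77: txns >= 413 OR age_days <= 966 → 2153
acct=G92: ELSE → 2896

-1066, 473, 1275, 1536, 2229, 3192, 2830, 2153, 2896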